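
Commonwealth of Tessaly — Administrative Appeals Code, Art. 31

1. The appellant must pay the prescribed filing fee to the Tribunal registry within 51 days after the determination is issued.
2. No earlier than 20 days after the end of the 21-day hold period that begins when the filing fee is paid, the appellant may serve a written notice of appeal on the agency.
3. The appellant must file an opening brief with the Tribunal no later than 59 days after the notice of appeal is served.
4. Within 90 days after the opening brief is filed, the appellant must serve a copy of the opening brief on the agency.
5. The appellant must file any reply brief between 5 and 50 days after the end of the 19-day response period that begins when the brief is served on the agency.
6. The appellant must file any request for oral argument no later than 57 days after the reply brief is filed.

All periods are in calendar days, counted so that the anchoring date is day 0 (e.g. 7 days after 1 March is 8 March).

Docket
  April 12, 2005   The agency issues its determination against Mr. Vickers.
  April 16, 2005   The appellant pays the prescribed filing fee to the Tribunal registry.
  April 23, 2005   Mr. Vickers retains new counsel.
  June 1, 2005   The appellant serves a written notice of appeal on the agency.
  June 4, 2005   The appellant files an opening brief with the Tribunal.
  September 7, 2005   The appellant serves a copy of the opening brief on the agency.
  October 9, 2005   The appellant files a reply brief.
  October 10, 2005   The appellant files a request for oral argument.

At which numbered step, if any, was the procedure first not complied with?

Step 4

(1) due by April 12, 2005 + 51 days = June 2, 2005; completed April 16, 2005, before the deadline.
(2) permitted from May 7, 2005 + 20 days = May 27, 2005 onward; done June 1, 2005 — permitted.
(3) due by June 1, 2005 + 59 days = July 30, 2005; completed June 4, 2005, before the deadline.
(4) due by June 4, 2005 + 90 days = September 2, 2005; not done until September 7, 2005, 5 days after the deadline.
No need to go further; step 4 was not satisfied.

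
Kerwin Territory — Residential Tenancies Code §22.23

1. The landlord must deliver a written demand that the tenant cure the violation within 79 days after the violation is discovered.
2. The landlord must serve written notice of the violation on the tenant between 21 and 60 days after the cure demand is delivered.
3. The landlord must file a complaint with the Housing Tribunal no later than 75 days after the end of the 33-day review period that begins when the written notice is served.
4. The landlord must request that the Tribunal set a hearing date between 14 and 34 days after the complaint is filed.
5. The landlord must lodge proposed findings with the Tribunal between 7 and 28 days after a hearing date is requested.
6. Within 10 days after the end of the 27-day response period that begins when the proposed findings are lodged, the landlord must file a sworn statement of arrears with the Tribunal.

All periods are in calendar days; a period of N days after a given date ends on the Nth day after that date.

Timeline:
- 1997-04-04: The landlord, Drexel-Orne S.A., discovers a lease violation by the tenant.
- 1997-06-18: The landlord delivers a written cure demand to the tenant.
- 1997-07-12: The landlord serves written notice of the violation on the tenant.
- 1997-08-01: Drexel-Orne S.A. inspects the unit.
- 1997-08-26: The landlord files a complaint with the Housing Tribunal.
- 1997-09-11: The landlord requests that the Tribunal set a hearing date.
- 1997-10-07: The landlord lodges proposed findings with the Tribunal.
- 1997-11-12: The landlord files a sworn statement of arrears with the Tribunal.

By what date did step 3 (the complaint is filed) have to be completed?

The written notice is served on 1997-07-12; the 33-day review period therefore ends 1997-08-14, and step 3 runs from that date. 75 days after 1997-08-14 is 1997-10-28.

1997-10-28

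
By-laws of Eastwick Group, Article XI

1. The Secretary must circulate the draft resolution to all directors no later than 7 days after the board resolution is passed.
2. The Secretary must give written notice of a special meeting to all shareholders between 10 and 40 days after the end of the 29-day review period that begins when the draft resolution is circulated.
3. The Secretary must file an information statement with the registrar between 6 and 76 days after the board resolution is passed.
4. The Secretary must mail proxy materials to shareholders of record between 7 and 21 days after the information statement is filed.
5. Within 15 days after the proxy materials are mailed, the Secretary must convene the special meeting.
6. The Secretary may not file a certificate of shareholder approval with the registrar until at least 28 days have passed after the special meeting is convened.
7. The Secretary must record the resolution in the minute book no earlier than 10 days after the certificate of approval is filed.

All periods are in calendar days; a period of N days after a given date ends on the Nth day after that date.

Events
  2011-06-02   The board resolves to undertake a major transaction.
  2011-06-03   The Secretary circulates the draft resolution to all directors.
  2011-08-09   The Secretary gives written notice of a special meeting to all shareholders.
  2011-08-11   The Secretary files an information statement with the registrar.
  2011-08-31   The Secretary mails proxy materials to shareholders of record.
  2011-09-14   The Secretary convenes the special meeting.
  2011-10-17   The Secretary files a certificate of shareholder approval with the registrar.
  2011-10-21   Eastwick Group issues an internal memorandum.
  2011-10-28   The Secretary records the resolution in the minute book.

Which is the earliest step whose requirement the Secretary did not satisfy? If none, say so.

None — every step was satisfied

Step 1 — counting 7 days from 2011-06-02 (when the board resolution is passed) gives a deadline of 2011-06-09; completed 2011-06-03, before the deadline.
Step 2 — 10 and 40 days from 2011-07-02 (end of the 29-day review period, which began when the draft resolution is circulated on 2011-06-03) are 2011-07-12 and 2011-08-11 respectively; done 2011-08-09, which is between those dates.
Step 3 — 6 and 76 days from 2011-06-02 (when the board resolution is passed) are 2011-06-08 and 2011-08-17 respectively; 2011-08-11 falls inside that range.
Step 4 — 7 and 21 days from 2011-08-11 (when the information statement is filed) are 2011-08-18 and 2011-09-01 respectively; done 2011-08-31, which is between those dates.
Step 5 — counting 15 days from 2011-08-31 (when the proxy materials are mailed) gives a deadline of 2011-09-15; done 2011-09-14 — timely.
Step 6 — must wait 28 days from 2011-09-14 (when the special meeting is convened), so not before 2011-10-12; done 2011-10-17 — permitted.
Step 7 — must wait 10 days from 2011-10-17 (when the certificate of approval is filed), so not before 2011-10-27; 2011-10-28 is on or after that date.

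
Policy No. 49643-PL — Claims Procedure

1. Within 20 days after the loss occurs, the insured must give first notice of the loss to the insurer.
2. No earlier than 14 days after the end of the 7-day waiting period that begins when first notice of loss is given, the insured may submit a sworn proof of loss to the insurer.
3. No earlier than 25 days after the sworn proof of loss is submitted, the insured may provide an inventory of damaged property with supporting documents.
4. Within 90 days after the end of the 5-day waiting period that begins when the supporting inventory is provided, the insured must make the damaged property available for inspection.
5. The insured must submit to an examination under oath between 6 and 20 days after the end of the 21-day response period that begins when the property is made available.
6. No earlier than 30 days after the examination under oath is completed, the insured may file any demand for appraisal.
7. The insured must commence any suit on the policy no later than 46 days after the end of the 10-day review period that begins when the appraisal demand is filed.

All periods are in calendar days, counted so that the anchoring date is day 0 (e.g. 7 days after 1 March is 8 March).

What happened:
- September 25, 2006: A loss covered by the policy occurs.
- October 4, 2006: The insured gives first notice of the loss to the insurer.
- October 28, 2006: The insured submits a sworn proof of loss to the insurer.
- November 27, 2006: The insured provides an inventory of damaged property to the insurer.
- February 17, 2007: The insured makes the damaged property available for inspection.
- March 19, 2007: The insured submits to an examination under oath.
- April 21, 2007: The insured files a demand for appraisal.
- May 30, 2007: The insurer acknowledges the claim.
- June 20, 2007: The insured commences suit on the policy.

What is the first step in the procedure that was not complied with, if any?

Step 7

Step 1 — counting 20 days from September 25, 2006 (when the loss occurs) gives a deadline of October 15, 2006; completed October 4, 2006, before the deadline.
Step 2 — must wait 14 days from October 11, 2006 (end of the 7-day waiting period, which began when first notice of loss is given on October 4, 2006), so not before October 25, 2006; done October 28, 2006, after the minimum wait.
Step 3 — must wait 25 days from October 28, 2006 (when the sworn proof of loss is submitted), so not before November 22, 2006; done November 27, 2006, after the minimum wait.
Step 4 — counting 90 days from December 2, 2006 (end of the 5-day waiting period, which began when the supporting inventory is provided on November 27, 2006) gives a deadline of March 2, 2007; done February 17, 2007 — timely.
Step 5 — 6 and 20 days from March 10, 2007 (end of the 21-day response period, which began when the property is made available on February 17, 2007) are March 16, 2007 and March 30, 2007 respectively; March 19, 2007 falls inside that range.
Step 6 — must wait 30 days from March 19, 2007 (when the examination under oath is completed), so not before April 18, 2007; April 21, 2007 is on or after that date.
Step 7 — counting 46 days from May 1, 2007 (end of the 10-day review period, which began when the appraisal demand is filed on April 21, 2007) gives a deadline of June 16, 2007; done June 20, 2007 — 4 days late.
No need to go further; step 7 was not satisfied.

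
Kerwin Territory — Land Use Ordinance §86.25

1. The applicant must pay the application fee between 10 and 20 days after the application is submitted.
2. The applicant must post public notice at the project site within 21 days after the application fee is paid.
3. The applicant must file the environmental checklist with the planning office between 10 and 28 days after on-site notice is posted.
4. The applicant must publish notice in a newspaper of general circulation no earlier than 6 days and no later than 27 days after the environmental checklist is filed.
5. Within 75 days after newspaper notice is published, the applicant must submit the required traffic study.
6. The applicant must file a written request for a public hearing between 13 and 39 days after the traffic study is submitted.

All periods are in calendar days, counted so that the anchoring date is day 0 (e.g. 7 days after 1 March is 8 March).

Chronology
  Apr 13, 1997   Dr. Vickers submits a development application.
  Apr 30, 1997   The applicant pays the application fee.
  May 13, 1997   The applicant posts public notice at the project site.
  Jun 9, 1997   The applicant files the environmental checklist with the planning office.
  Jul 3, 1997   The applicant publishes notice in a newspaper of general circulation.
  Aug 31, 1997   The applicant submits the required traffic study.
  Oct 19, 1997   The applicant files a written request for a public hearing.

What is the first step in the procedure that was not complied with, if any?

Step 6

Step 1 — 10 and 20 days from Apr 13, 1997 (when the application is submitted) are Apr 23, 1997 and May 3, 1997 respectively; Apr 30, 1997 falls inside that range.
Step 2 — counting 21 days from Apr 30, 1997 (when the application fee is paid) gives a deadline of May 21, 1997; May 13, 1997 is within that limit.
Step 3 — 10 and 28 days from May 13, 1997 (when on-site notice is posted) are May 23, 1997 and Jun 10, 1997 respectively; done Jun 9, 1997 — within the window.
Step 4 — 6 and 27 days from Jun 9, 1997 (when the environmental checklist is filed) are Jun 15, 1997 and Jul 6, 1997 respectively; done Jul 3, 1997 — within the window.
Step 5 — counting 75 days from Jul 3, 1997 (when newspaper notice is published) gives a deadline of Sep 16, 1997; done Aug 31, 1997 — timely.
Step 6 — 13 and 39 days from Aug 31, 1997 (when the traffic study is submitted) are Sep 13, 1997 and Oct 9, 1997 respectively; Oct 19, 1997 is 10 days past the end of the window.
That is the first point of non-compliance.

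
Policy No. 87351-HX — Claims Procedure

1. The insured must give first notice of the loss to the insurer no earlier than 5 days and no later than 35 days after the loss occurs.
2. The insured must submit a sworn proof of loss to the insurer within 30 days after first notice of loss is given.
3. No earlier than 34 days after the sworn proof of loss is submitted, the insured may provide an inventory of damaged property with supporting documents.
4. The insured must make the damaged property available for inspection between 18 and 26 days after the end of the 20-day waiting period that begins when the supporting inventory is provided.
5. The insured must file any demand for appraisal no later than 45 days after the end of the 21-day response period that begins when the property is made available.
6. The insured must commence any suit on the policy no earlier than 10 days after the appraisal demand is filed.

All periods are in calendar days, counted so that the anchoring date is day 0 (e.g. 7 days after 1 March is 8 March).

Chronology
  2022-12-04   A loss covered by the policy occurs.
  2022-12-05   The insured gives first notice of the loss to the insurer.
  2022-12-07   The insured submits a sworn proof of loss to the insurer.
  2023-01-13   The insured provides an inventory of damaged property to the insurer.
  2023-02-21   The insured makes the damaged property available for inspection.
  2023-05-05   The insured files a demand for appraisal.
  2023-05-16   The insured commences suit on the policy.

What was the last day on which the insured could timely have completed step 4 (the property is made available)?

2023-02-28

The supporting inventory is provided on 2023-01-13; the 20-day waiting period therefore ends 2023-02-02, and step 4 runs from that date. The window is 18–26 days after 2023-02-02; it closes on 2023-02-28.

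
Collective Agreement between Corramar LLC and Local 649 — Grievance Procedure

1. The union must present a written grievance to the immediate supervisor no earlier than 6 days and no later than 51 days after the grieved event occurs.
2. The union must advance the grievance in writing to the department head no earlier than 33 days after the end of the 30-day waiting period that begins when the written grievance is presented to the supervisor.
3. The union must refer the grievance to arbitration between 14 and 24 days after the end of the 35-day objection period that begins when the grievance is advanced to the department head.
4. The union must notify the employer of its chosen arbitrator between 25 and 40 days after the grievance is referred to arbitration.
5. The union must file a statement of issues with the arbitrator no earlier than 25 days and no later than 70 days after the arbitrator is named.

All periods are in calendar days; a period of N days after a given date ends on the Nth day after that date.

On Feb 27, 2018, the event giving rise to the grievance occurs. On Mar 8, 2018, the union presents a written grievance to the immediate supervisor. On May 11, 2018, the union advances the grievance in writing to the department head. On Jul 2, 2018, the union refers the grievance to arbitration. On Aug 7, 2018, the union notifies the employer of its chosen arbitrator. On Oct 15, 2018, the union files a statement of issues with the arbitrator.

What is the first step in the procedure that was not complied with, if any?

None — every step was satisfied

Step 1: the window is 6–51 days after Feb 27, 2018 (when the grieved event occurs), so Mar 5, 2018 through Apr 19, 2018; done Mar 8, 2018 — within the window.
Step 2: the earliest permitted date is 33 days after Apr 7, 2018 (end of the 30-day waiting period, which began when the written grievance is presented to the supervisor on Mar 8, 2018), i.e. May 10, 2018; done May 11, 2018, after the minimum wait.
Step 3: the window is 14–24 days after Jun 15, 2018 (end of the 35-day objection period, which began when the grievance is advanced to the department head on May 11, 2018), so Jun 29, 2018 through Jul 9, 2018; Jul 2, 2018 falls inside that range.
Step 4: the window is 25–40 days after Jul 2, 2018 (when the grievance is referred to arbitration), so Jul 27, 2018 through Aug 11, 2018; done Aug 7, 2018 — within the window.
Step 5: the window is 25–70 days after Aug 7, 2018 (when the arbitrator is named), so Sep 1, 2018 through Oct 16, 2018; done Oct 15, 2018 — within the window.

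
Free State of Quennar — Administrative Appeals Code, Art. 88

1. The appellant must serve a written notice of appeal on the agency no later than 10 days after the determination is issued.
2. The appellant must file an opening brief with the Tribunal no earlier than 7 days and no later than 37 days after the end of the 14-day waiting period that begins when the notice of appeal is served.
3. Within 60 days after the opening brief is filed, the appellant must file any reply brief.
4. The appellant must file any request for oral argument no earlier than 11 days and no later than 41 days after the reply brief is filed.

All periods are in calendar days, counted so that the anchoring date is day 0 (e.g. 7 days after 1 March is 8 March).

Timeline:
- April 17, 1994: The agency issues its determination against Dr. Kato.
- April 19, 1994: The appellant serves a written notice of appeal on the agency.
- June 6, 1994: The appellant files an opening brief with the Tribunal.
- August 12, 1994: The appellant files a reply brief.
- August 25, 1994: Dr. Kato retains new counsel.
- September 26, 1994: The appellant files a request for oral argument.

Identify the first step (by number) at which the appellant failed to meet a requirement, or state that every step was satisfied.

Step 3

(1) due by April 17, 1994 + 10 days = April 27, 1994; completed April 19, 1994, before the deadline.
(2) the permitted window runs from May 3, 1994 + 7 = May 10, 1994 to May 3, 1994 + 37 = June 9, 1994; done June 6, 1994 — within the window.
(3) due by June 6, 1994 + 60 days = August 5, 1994; done August 12, 1994 — 7 days late.
No need to go further; step 3 was not satisfied.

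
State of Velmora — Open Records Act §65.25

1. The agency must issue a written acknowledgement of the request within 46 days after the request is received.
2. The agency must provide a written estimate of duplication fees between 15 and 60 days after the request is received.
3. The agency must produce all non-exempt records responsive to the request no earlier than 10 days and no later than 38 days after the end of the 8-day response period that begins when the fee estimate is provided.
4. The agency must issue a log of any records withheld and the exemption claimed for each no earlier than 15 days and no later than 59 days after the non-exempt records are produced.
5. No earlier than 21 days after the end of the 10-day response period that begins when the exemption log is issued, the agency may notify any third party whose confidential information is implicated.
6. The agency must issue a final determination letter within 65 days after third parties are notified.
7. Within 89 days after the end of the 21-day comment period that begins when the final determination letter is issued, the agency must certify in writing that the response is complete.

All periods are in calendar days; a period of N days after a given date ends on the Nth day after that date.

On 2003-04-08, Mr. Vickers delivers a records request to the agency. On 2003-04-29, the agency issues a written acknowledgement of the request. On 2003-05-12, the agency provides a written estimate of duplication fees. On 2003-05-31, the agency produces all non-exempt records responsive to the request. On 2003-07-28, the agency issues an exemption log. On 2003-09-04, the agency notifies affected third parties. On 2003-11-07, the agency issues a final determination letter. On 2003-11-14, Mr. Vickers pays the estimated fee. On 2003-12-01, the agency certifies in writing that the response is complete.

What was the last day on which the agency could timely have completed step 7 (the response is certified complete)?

2004-02-25

The final determination letter is issued on 2003-11-07; the 21-day comment period therefore ends 2003-11-28, and step 7 runs from that date. 89 days after 2003-11-28 is 2004-02-25.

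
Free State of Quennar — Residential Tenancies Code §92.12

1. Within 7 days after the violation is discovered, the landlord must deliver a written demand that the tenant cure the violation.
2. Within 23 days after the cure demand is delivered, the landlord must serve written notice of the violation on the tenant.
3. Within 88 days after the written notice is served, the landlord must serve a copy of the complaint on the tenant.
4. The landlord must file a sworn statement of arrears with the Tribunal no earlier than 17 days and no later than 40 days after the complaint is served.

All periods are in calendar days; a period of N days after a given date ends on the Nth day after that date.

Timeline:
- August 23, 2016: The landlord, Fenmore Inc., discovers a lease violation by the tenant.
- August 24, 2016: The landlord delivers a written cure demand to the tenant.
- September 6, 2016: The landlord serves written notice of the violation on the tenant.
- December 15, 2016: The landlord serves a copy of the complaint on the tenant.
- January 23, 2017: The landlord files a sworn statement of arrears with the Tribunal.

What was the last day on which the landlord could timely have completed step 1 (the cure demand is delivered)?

August 30, 2016

Step 1 runs from August 23, 2016, when the violation is discovered. 7 days after August 23, 2016 is August 30, 2016.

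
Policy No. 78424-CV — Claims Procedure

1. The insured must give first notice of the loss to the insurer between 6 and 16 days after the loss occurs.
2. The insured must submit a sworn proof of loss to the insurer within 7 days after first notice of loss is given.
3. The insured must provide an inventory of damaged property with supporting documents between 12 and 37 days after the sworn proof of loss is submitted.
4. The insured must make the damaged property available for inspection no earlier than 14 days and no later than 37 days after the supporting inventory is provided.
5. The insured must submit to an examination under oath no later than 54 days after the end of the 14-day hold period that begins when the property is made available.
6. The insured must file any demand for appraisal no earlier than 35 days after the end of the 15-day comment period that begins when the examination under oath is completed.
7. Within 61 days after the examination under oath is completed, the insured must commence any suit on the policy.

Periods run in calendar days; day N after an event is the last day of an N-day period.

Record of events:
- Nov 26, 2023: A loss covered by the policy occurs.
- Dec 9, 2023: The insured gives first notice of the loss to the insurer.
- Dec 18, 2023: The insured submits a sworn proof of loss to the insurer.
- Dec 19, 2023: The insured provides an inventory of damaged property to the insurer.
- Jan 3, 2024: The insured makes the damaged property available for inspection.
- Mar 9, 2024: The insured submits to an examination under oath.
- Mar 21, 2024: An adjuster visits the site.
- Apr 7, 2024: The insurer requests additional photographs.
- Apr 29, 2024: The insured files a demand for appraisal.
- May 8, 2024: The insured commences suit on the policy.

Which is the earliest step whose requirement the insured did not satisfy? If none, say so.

(1) the permitted window runs from Nov 26, 2023 + 6 = Dec 2, 2023 to Nov 26, 2023 + 16 = Dec 12, 2023; done Dec 9, 2023, which is between those dates.
(2) due by Dec 9, 2023 + 7 days = Dec 16, 2023; done Dec 18, 2023 — 2 days late.

Step 2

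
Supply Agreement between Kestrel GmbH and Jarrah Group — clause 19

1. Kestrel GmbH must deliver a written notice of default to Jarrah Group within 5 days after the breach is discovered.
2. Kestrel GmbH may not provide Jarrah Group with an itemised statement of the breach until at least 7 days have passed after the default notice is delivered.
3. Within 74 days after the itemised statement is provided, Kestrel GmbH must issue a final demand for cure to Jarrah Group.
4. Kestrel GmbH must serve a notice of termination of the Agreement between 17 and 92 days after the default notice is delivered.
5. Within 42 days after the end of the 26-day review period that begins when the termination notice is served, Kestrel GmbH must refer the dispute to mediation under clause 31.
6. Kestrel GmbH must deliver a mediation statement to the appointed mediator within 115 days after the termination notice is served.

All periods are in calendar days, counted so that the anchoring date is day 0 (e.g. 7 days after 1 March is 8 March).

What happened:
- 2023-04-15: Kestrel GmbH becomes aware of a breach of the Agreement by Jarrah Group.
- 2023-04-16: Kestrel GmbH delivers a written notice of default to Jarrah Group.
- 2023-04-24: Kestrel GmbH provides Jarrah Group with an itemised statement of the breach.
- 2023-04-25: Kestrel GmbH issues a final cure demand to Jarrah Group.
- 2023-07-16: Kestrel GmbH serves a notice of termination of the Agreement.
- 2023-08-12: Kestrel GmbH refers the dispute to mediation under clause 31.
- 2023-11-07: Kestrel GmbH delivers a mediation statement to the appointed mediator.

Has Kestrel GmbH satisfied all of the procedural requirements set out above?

Yes

Step 1 — counting 5 days from 2023-04-15 (when the breach is discovered) gives a deadline of 2023-04-20; 2023-04-16 is within that limit.
Step 2 — must wait 7 days from 2023-04-16 (when the default notice is delivered), so not before 2023-04-23; done 2023-04-24, after the minimum wait.
Step 3 — counting 74 days from 2023-04-24 (when the itemised statement is provided) gives a deadline of 2023-07-07; completed 2023-04-25, before the deadline.
Step 4 — 17 and 92 days from 2023-04-16 (when the default notice is delivered) are 2023-05-03 and 2023-07-17 respectively; done 2023-07-16, which is between those dates.
Step 5 — counting 42 days from 2023-08-11 (end of the 26-day review period, which began when the termination notice is served on 2023-07-16) gives a deadline of 2023-09-22; done 2023-08-12 — timely.
Step 6 — counting 115 days from 2023-07-16 (when the termination notice is served) gives a deadline of 2023-11-08; 2023-11-07 is within that limit.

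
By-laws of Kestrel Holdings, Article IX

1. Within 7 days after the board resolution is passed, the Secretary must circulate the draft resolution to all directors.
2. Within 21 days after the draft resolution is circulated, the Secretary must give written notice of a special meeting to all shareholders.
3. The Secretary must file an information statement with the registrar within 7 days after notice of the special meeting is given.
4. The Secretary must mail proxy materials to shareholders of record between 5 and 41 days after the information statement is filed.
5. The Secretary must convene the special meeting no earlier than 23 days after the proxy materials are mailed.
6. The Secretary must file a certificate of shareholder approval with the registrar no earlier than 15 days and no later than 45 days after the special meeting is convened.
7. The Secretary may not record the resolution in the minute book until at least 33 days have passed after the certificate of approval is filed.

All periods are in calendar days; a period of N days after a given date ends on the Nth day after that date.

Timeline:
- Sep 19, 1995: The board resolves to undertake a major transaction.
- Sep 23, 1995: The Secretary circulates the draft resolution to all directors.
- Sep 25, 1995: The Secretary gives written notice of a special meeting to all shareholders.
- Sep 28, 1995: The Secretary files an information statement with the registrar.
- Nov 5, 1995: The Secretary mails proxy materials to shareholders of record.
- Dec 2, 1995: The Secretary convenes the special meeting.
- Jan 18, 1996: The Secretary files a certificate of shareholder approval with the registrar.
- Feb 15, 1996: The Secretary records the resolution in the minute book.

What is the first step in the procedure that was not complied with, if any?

Step 1 — counting 7 days from Sep 19, 1995 (when the board resolution is passed) gives a deadline of Sep 26, 1995; done Sep 23, 1995 — timely.
Step 2 — counting 21 days from Sep 23, 1995 (when the draft resolution is circulated) gives a deadline of Oct 14, 1995; completed Sep 25, 1995, before the deadline.
Step 3 — counting 7 days from Sep 25, 1995 (when notice of the special meeting is given) gives a deadline of Oct 2, 1995; completed Sep 28, 1995, before the deadline.
Step 4 — 5 and 41 days from Sep 28, 1995 (when the information statement is filed) are Oct 3, 1995 and Nov 8, 1995 respectively; done Nov 5, 1995 — within the window.
Step 5 — must wait 23 days from Nov 5, 1995 (when the proxy materials are mailed), so not before Nov 28, 1995; done Dec 2, 1995 — permitted.
Step 6 — 15 and 45 days from Dec 2, 1995 (when the special meeting is convened) are Dec 17, 1995 and Jan 16, 1996 respectively; Jan 18, 1996 is 2 days past the end of the window.
No need to go further; step 6 was not satisfied.

Step 6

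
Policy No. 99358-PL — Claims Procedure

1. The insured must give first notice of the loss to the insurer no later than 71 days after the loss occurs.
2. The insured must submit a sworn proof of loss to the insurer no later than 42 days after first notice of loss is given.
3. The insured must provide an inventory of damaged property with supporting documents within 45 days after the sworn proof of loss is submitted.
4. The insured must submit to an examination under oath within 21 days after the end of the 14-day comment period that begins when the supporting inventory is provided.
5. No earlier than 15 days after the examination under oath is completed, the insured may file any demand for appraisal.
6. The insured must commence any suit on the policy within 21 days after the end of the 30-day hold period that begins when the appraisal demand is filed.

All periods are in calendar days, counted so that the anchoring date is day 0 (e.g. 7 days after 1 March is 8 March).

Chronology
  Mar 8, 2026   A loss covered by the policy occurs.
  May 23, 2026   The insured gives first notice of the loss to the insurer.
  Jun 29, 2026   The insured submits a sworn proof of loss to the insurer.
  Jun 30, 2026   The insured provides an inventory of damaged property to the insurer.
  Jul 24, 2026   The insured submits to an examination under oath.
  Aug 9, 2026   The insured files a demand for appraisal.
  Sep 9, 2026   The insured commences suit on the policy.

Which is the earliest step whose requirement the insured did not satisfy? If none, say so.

Step 1

Step 1 — counting 71 days from Mar 8, 2026 (when the loss occurs) gives a deadline of May 18, 2026; May 23, 2026 misses that deadline by 5 days.
Later steps need not be reached.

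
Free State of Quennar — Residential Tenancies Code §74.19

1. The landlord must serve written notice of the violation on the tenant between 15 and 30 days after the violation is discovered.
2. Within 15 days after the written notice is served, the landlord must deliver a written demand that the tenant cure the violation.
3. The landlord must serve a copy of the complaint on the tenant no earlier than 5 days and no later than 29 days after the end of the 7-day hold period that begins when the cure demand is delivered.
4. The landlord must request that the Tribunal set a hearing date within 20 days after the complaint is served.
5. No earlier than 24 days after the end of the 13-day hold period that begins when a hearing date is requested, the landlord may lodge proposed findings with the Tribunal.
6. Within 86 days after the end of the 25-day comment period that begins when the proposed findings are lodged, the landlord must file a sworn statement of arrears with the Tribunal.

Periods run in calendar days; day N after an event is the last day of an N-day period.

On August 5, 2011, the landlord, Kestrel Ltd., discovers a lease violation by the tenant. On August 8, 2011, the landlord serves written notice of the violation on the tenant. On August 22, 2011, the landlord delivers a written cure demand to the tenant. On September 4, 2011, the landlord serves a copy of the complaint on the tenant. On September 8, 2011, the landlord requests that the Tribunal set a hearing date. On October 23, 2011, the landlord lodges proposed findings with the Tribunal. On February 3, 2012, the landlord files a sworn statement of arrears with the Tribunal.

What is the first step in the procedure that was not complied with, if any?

Step 1 — 15 and 30 days from August 5, 2011 (when the violation is discovered) are August 20, 2011 and September 4, 2011 respectively; August 8, 2011 is 12 days too early.
The procedure was therefore not followed at step 1.

Step 1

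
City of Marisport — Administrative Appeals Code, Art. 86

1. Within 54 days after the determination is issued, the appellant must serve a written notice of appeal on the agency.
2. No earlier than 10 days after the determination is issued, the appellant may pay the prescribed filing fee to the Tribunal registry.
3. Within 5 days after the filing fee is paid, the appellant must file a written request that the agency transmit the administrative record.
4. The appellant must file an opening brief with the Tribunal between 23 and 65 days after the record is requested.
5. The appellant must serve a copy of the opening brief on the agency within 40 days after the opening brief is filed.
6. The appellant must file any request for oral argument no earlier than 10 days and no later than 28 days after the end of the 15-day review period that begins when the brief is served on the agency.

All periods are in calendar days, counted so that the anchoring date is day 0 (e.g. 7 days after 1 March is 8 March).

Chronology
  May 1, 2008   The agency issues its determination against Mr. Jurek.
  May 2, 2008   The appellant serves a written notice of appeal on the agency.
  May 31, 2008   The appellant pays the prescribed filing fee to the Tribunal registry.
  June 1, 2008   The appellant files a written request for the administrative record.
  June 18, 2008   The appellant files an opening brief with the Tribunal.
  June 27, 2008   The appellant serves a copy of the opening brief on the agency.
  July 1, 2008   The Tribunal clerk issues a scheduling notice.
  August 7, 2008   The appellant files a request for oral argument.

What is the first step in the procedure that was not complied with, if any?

Step 1 — counting 54 days from May 1, 2008 (when the determination is issued) gives a deadline of June 24, 2008; May 2, 2008 is within that limit.
Step 2 — must wait 10 days from May 1, 2008 (when the determination is issued), so not before May 11, 2008; May 31, 2008 is on or after that date.
Step 3 — counting 5 days from May 31, 2008 (when the filing fee is paid) gives a deadline of June 5, 2008; done June 1, 2008 — timely.
Step 4 — 23 and 65 days from June 1, 2008 (when the record is requested) are June 24, 2008 and August 5, 2008 respectively; done June 18, 2008 — 6 days before the window opened.
That is the first point of non-compliance.

Step 4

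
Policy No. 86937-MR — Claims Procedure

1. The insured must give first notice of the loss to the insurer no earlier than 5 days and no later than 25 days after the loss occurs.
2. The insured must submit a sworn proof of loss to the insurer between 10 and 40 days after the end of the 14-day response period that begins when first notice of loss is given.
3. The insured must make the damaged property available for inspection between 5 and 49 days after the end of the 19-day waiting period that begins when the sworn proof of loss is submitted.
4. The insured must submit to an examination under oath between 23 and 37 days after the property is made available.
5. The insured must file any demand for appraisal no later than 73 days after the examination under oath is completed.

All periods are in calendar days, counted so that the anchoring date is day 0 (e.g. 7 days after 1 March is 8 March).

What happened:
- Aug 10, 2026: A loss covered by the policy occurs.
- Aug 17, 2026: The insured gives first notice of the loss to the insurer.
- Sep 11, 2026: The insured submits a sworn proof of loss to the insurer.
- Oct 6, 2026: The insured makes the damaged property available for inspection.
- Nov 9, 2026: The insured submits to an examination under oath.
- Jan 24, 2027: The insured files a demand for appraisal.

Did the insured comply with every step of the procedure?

No

Step 1: the window is 5–25 days after Aug 10, 2026 (when the loss occurs), so Aug 15, 2026 through Sep 4, 2026; done Aug 17, 2026 — within the window.
Step 2: the window is 10–40 days after Aug 31, 2026 (end of the 14-day response period, which began when first notice of loss is given on Aug 17, 2026), so Sep 10, 2026 through Oct 10, 2026; done Sep 11, 2026, which is between those dates.
Step 3: the window is 5–49 days after Sep 30, 2026 (end of the 19-day waiting period, which began when the sworn proof of loss is submitted on Sep 11, 2026), so Oct 5, 2026 through Nov 18, 2026; done Oct 6, 2026 — within the window.
Step 4: the window is 23–37 days after Oct 6, 2026 (when the property is made available), so Oct 29, 2026 through Nov 12, 2026; done Nov 9, 2026 — within the window.
Step 5: 73 days after Nov 9, 2026 (when the examination under oath is completed) is Jan 21, 2027; Jan 24, 2027 misses that deadline by 3 days.
The procedure was therefore not followed at step 5.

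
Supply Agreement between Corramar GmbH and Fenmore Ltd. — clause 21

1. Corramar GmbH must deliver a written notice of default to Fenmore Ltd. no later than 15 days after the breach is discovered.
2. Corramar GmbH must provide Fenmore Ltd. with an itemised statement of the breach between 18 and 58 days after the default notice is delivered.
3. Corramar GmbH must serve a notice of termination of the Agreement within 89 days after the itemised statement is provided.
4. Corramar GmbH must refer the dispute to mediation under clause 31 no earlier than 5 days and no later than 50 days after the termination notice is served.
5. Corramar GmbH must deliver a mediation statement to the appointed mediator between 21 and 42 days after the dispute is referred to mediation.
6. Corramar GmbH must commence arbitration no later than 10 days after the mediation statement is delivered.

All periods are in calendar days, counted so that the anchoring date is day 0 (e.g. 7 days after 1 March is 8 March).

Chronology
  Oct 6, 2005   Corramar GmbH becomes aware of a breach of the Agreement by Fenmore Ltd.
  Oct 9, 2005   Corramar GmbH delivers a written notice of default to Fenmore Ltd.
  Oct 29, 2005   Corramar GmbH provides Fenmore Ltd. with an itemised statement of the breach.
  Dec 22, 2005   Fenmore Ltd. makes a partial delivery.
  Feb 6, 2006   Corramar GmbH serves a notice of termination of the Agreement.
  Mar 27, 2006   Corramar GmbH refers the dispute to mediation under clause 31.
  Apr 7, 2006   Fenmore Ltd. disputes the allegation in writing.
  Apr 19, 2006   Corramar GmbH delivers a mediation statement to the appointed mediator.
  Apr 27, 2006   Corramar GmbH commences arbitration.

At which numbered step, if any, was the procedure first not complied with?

Step 3

(1) due by Oct 6, 2005 + 15 days = Oct 21, 2005; Oct 9, 2005 is within that limit.
(2) the permitted window runs from Oct 9, 2005 + 18 = Oct 27, 2005 to Oct 9, 2005 + 58 = Dec 6, 2005; done Oct 29, 2005 — within the window.
(3) due by Oct 29, 2005 + 89 days = Jan 26, 2006; not done until Feb 6, 2006, 11 days after the deadline.
The analysis stops there.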